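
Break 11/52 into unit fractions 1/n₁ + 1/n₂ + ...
1/5 + 1/87 + 1/22620

Greedy algorithm:
11/52: ceiling(52/11) = 5, use 1/5
3/260: ceiling(260/3) = 87, use 1/87
1/22620: ceiling(22620/1) = 22620, use 1/22620
Result: 11/52 = 1/5 + 1/87 + 1/22620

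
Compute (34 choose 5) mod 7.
6

Using Lucas' theorem:
Write n=34 and k=5 in base 7:
n in base 7: [4, 6]
k in base 7: [0, 5]
C(34,5) mod 7 = ∏ C(n_i, k_i) mod 7
Digit binomials (mod 7): C(4,0) = 1; C(6,5) = 6
Product: 1 × 6 = 6 ≡ 6 (mod 7)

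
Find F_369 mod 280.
274

Matrix identity: Q^n = [[F_(n+1), F_n], [F_n, F_(n-1)]] with Q = [[1,1],[1,0]].
n = 369 = 101110001₂. Square-and-multiply, entries mod 280:
Q^1 = [[1,1],[1,0]]
Q^2 = (Q^1)² = [[2,1],[1,1]]
Q^5 = (Q^2)²·Q = [[8,5],[5,3]]
Q^11 = (Q^5)²·Q = [[144,89],[89,55]]
Q^23 = (Q^11)²·Q = [[168,97],[97,71]]
Q^46 = (Q^23)² = [[113,223],[223,170]]
Q^92 = (Q^46)² = [[58,109],[109,229]]
Q^184 = (Q^92)² = [[125,203],[203,202]]
Q^369 = (Q^184)²·Q = [[15,274],[274,21]]
F_369 mod 280 = Q^369[0][1] = 274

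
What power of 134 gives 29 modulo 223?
26

Baby-step giant-step with step n = ⌈√223⌉ = 15.
Baby steps 134^j mod 223 (j:value) for j=0..14: 0:1, 1:134, 2:116, 3:157, 4:76, 5:149, 6:119, 7:113, 8:201, 9:174, 10:124, 11:114, 12:112, 13:67, 14:58.
Giant-step multiplier: 134^(-15) ≡ 134^(222-15) = 134^207 ≡ 27 (mod 223).
Giant steps γ_i = 29·27^i mod 223: γ_0=29, γ_1=114 (in table at j=11).
x = i·n + j = 1·15 + 11 = 26.
Check: 134^26 ≡ 29 (mod 223).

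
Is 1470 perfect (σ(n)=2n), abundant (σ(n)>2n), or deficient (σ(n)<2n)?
abundant

Proper divisors of 1470: sum = 1 + 2 + 3 + 5 + 6 + 7 + 10 + 14 + ... + 245 + 294 + 490 + 735 (23 divisors) = 2634
Since 2634 > 1470, 1470 is abundant.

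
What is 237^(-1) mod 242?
145

gcd(237, 242) = 1, so the inverse exists.
Extended Euclidean algorithm on (242, 237):
242 = 1 × 237 + 5  ⟹  5 = (1)·242 + (-1)·237
237 = 47 × 5 + 2  ⟹  2 = (-47)·242 + (48)·237
5 = 2 × 2 + 1  ⟹  1 = (95)·242 + (-97)·237
So (-97)·237 ≡ 1 (mod 242), i.e. 237^(-1) ≡ -97 ≡ 145 (mod 242).
Check: 237 × 145 = 34365 ≡ 1 (mod 242)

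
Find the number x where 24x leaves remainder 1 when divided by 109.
50

gcd(24, 109) = 1, so the inverse exists.
Extended Euclidean algorithm on (109, 24):
109 = 4 × 24 + 13  ⟹  13 = (1)·109 + (-4)·24
24 = 1 × 13 + 11  ⟹  11 = (-1)·109 + (5)·24
13 = 1 × 11 + 2  ⟹  2 = (2)·109 + (-9)·24
11 = 5 × 2 + 1  ⟹  1 = (-11)·109 + (50)·24
So (50)·24 ≡ 1 (mod 109), i.e. 24^(-1) ≡ 50 (mod 109).
Check: 24 × 50 = 1200 ≡ 1 (mod 109)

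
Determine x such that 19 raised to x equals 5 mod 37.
13

Baby-step giant-step with step n = ⌈√37⌉ = 7.
Baby steps 19^j mod 37 (j:value) for j=0..6: 0:1, 1:19, 2:28, 3:14, 4:7, 5:22, 6:11.
Giant-step multiplier: 19^(-7) ≡ 19^(36-7) = 19^29 ≡ 17 (mod 37).
Giant steps γ_i = 5·17^i mod 37: γ_0=5, γ_1=11 (in table at j=6).
x = i·n + j = 1·7 + 6 = 13.
Check: 19^13 ≡ 5 (mod 37).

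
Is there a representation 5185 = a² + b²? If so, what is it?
1² + 72² (a=1, b=72)

Factorization: 5185 = 5 × 17 × 61
By Fermat: n is sum of two squares iff every prime p ≡ 3 (mod 4) appears to even power.
All primes ≡ 3 (mod 4) appear to even power.
Search a = 0, 1, 2, … for 5185 - a² a perfect square: first hit at a = 1: 5185 - 1 = 5184 = 72².
5185 = 1² + 72² = 1 + 5184 ✓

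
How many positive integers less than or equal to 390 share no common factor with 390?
96

390 = 2 × 3 × 5 × 13
φ(n) = n × ∏(1 - 1/p) for each prime p dividing n
φ(390) = 390 × (1 - 1/2) × (1 - 1/3) × (1 - 1/5) × (1 - 1/13) = 96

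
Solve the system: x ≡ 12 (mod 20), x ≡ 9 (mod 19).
332

Using Chinese Remainder Theorem:
M = 20 × 19 = 380
M1 = 19, M2 = 20
y1 = 19^(-1) mod 20 = 19
y2 = 20^(-1) mod 19 = 1
x = (12×19×19 + 9×20×1) mod 380 = 332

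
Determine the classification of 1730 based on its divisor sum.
deficient

Proper divisors of 1730: sum = 1 + 2 + 5 + 10 + 173 + 346 + 865 = 1402
Since 1402 < 1730, 1730 is deficient.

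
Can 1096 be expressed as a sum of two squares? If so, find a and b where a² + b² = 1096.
14² + 30² (a=14, b=30)

Factorization: 1096 = 2^3 × 137
By Fermat: n is sum of two squares iff every prime p ≡ 3 (mod 4) appears to even power.
All primes ≡ 3 (mod 4) appear to even power.
Search a = 0, 1, 2, … for 1096 - a² a perfect square: first hit at a = 14: 1096 - 196 = 900 = 30².
1096 = 14² + 30² = 196 + 900 ✓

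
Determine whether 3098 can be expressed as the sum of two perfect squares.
17² + 53² (a=17, b=53)

Factorization: 3098 = 2 × 1549
By Fermat: n is sum of two squares iff every prime p ≡ 3 (mod 4) appears to even power.
All primes ≡ 3 (mod 4) appear to even power.
Search a = 0, 1, 2, … for 3098 - a² a perfect square: first hit at a = 17: 3098 - 289 = 2809 = 53².
3098 = 17² + 53² = 289 + 2809 ✓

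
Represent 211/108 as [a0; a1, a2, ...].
[1; 1, 20, 1, 1, 2]

Euclidean algorithm steps:
211 = 1 × 108 + 103
108 = 1 × 103 + 5
103 = 20 × 5 + 3
5 = 1 × 3 + 2
3 = 1 × 2 + 1
2 = 2 × 1 + 0
Continued fraction: [1; 1, 20, 1, 1, 2]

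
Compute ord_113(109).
7

113 is prime, so ord(109) divides φ(113) = 112.
Divisors of 112: 1, 2, 4, 7, 8, 14, 16, 28, 56, 112.
Repeated squaring: 109^1 ≡ 109, 109^2 ≡ 16, 109^4 ≡ 30, 109^8 ≡ 109, 109^16 ≡ 16, 109^32 ≡ 30, 109^64 ≡ 109 (mod 113).
Test 109^d mod 113 for each divisor d in increasing order:
109^1 ≡ 109
109^2 ≡ 16
109^4 ≡ 30
109^7 = 109^4·109^2·109^1 ≡ 1  ← first divisor giving 1
The order is 7.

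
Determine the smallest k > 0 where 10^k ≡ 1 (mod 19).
18

19 is prime, so ord(10) divides φ(19) = 18.
Divisors of 18: 1, 2, 3, 6, 9, 18.
Repeated squaring: 10^1 ≡ 10, 10^2 ≡ 5, 10^4 ≡ 6, 10^8 ≡ 17, 10^16 ≡ 4 (mod 19).
Test 10^d mod 19 for each divisor d in increasing order:
10^1 ≡ 10
10^2 ≡ 5
10^3 = 10^2·10^1 ≡ 12
10^6 = 10^4·10^2 ≡ 11
10^9 = 10^8·10^1 ≡ 18
10^18 = 10^16·10^2 ≡ 1  ← first divisor giving 1
The order is 18.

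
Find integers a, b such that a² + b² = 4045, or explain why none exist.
18² + 61² (a=18, b=61)

Factorization: 4045 = 5 × 809
By Fermat: n is sum of two squares iff every prime p ≡ 3 (mod 4) appears to even power.
All primes ≡ 3 (mod 4) appear to even power.
Search a = 0, 1, 2, … for 4045 - a² a perfect square: first hit at a = 18: 4045 - 324 = 3721 = 61².
4045 = 18² + 61² = 324 + 3721 ✓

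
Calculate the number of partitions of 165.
172389800255

p(n) counts ways to write n as a sum of positive integers (order ignored).
Euler's pentagonal recurrence: p(k) = p(k-1) + p(k-2) - p(k-5) - p(k-7) + p(k-12) + p(k-15) - ... (offsets j(3j∓1)/2, signs ++--, p(0)=1, p(<0)=0).
DP table for k = 0..164: p(0)=1, p(1)=1, p(2)=2, p(3)=3, p(4)=5, p(5)=7, p(6)=11, p(7)=15, p(8)=22, p(9)=30, p(10)=42, p(11)=56, p(12)=77, p(13)=101, p(14)=135, p(15)=176, p(16)=231, p(17)=297, p(18)=385, p(19)=490, p(20)=627, p(21)=792, p(22)=1002, p(23)=1255, p(24)=1575, p(25)=1958, p(26)=2436, p(27)=3010, p(28)=3718, p(29)=4565, p(30)=5604, p(31)=6842, p(32)=8349, p(33)=10143, p(34)=12310, p(35)=14883, p(36)=17977, p(37)=21637, p(38)=26015, p(39)=31185, p(40)=37338, p(41)=44583, p(42)=53174, p(43)=63261, p(44)=75175, p(45)=89134, p(46)=105558, p(47)=124754, p(48)=147273, p(49)=173525, p(50)=204226, p(51)=239943, p(52)=281589, p(53)=329931, p(54)=386155, p(55)=451276, p(56)=526823, p(57)=614154, p(58)=715220, p(59)=831820, p(60)=966467, p(61)=1121505, p(62)=1300156, p(63)=1505499, p(64)=1741630, p(65)=2012558, p(66)=2323520, p(67)=2679689, p(68)=3087735, p(69)=3554345, p(70)=4087968, p(71)=4697205, p(72)=5392783, p(73)=6185689, p(74)=7089500, p(75)=8118264, p(76)=9289091, p(77)=10619863, p(78)=12132164, p(79)=13848650, p(80)=15796476, p(81)=18004327, p(82)=20506255, p(83)=23338469, p(84)=26543660, p(85)=30167357, p(86)=34262962, p(87)=38887673, p(88)=44108109, p(89)=49995925, p(90)=56634173, p(91)=64112359, p(92)=72533807, p(93)=82010177, p(94)=92669720, p(95)=104651419, p(96)=118114304, p(97)=133230930, p(98)=150198136, p(99)=169229875, p(100)=190569292, p(101)=214481126, p(102)=241265379, p(103)=271248950, p(104)=304801365, p(105)=342325709, p(106)=384276336, p(107)=431149389, p(108)=483502844, p(109)=541946240, p(110)=607163746, p(111)=679903203, p(112)=761002156, p(113)=851376628, p(114)=952050665, p(115)=1064144451, p(116)=1188908248, p(117)=1327710076, p(118)=1482074143, p(119)=1653668665, p(120)=1844349560, p(121)=2056148051, p(122)=2291320912, p(123)=2552338241, p(124)=2841940500, p(125)=3163127352, p(126)=3519222692, p(127)=3913864295, p(128)=4351078600, p(129)=4835271870, p(130)=5371315400, p(131)=5964539504, p(132)=6620830889, p(133)=7346629512, p(134)=8149040695, p(135)=9035836076, p(136)=10015581680, p(137)=11097645016, p(138)=12292341831, p(139)=13610949895, p(140)=15065878135, p(141)=16670689208, p(142)=18440293320, p(143)=20390982757, p(144)=22540654445, p(145)=24908858009, p(146)=27517052599, p(147)=30388671978, p(148)=33549419497, p(149)=37027355200, p(150)=40853235313, p(151)=45060624582, p(152)=49686288421, p(153)=54770336324, p(154)=60356673280, p(155)=66493182097, p(156)=73232243759, p(157)=80630964769, p(158)=88751778802, p(159)=97662728555, p(160)=107438159466, p(161)=118159068427, p(162)=129913904637, p(163)=142798995930, p(164)=156919475295.
Final step: p(165) = p(164) + p(163) - p(160) - p(158) + p(153) + p(150) - p(143) - p(139) + p(130) + p(125) - p(114) - p(108) + p(95) + p(88) - p(73) - p(65) + p(48) + p(39) - p(20) - p(10)
= 156919475295 + 142798995930 - 107438159466 - 88751778802 + 54770336324 + 40853235313 - 20390982757 - 13610949895 + 5371315400 + 3163127352 - 952050665 - 483502844 + 104651419 + 44108109 - 6185689 - 2012558 + 147273 + 31185 - 627 - 42
= 172389800255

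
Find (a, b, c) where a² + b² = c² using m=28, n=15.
(559, 840, 1009)

Euclid's formula: a = m² - n², b = 2mn, c = m² + n²
m = 28, n = 15
a = 28² - 15² = 784 - 225 = 559
b = 2 × 28 × 15 = 840
c = 28² + 15² = 784 + 225 = 1009
Verification: 559² + 840² = 312481 + 705600 = 1018081 = 1009² ✓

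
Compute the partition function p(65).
2012558

p(n) counts ways to write n as a sum of positive integers (order ignored).
Euler's pentagonal recurrence: p(k) = p(k-1) + p(k-2) - p(k-5) - p(k-7) + p(k-12) + p(k-15) - ... (offsets j(3j∓1)/2, signs ++--, p(0)=1, p(<0)=0).
DP table for k = 0..64: p(0)=1, p(1)=1, p(2)=2, p(3)=3, p(4)=5, p(5)=7, p(6)=11, p(7)=15, p(8)=22, p(9)=30, p(10)=42, p(11)=56, p(12)=77, p(13)=101, p(14)=135, p(15)=176, p(16)=231, p(17)=297, p(18)=385, p(19)=490, p(20)=627, p(21)=792, p(22)=1002, p(23)=1255, p(24)=1575, p(25)=1958, p(26)=2436, p(27)=3010, p(28)=3718, p(29)=4565, p(30)=5604, p(31)=6842, p(32)=8349, p(33)=10143, p(34)=12310, p(35)=14883, p(36)=17977, p(37)=21637, p(38)=26015, p(39)=31185, p(40)=37338, p(41)=44583, p(42)=53174, p(43)=63261, p(44)=75175, p(45)=89134, p(46)=105558, p(47)=124754, p(48)=147273, p(49)=173525, p(50)=204226, p(51)=239943, p(52)=281589, p(53)=329931, p(54)=386155, p(55)=451276, p(56)=526823, p(57)=614154, p(58)=715220, p(59)=831820, p(60)=966467, p(61)=1121505, p(62)=1300156, p(63)=1505499, p(64)=1741630.
Final step: p(65) = p(64) + p(63) - p(60) - p(58) + p(53) + p(50) - p(43) - p(39) + p(30) + p(25) - p(14) - p(8)
= 1741630 + 1505499 - 966467 - 715220 + 329931 + 204226 - 63261 - 31185 + 5604 + 1958 - 135 - 22
= 2012558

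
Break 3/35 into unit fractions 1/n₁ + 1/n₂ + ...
1/12 + 1/420

Greedy algorithm:
3/35: ceiling(35/3) = 12, use 1/12
1/420: ceiling(420/1) = 420, use 1/420
Result: 3/35 = 1/12 + 1/420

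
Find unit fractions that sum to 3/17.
1/6 + 1/102

Greedy algorithm:
3/17: ceiling(17/3) = 6, use 1/6
1/102: ceiling(102/1) = 102, use 1/102
Result: 3/17 = 1/6 + 1/102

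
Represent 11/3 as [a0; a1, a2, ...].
[3; 1, 2]

Euclidean algorithm steps:
11 = 3 × 3 + 2
3 = 1 × 2 + 1
2 = 2 × 1 + 0
Continued fraction: [3; 1, 2]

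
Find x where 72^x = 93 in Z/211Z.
82

Baby-step giant-step with step n = ⌈√211⌉ = 15.
Baby steps 72^j mod 211 (j:value) for j=0..14: 0:1, 1:72, 2:120, 3:200, 4:52, 5:157, 6:121, 7:61, 8:172, 9:146, 10:173, 11:7, 12:82, 13:207, 14:134.
Giant-step multiplier: 72^(-15) ≡ 72^(210-15) = 72^195 ≡ 40 (mod 211).
Giant steps γ_i = 93·40^i mod 211: γ_0=93, γ_1=133, γ_2=45, γ_3=112, γ_4=49, γ_5=61 (in table at j=7).
x = i·n + j = 5·15 + 7 = 82.
Check: 72^82 ≡ 93 (mod 211).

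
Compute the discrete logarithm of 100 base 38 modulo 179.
18

Baby-step giant-step with step n = ⌈√179⌉ = 14.
Baby steps 38^j mod 179 (j:value) for j=0..13: 0:1, 1:38, 2:12, 3:98, 4:144, 5:102, 6:117, 7:150, 8:151, 9:10, 10:22, 11:120, 12:85, 13:8.
Giant-step multiplier: 38^(-14) ≡ 38^(178-14) = 38^164 ≡ 116 (mod 179).
Giant steps γ_i = 100·116^i mod 179: γ_0=100, γ_1=144 (in table at j=4).
x = i·n + j = 1·14 + 4 = 18.
Check: 38^18 ≡ 100 (mod 179).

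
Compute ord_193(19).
192

193 is prime, so ord(19) divides φ(193) = 192.
Divisors of 192: 1, 2, 3, 4, 6, 8, 12, 16, 24, 32, 48, 64, 96, 192.
Repeated squaring: 19^1 ≡ 19, 19^2 ≡ 168, 19^4 ≡ 46, 19^8 ≡ 186, 19^16 ≡ 49, 19^32 ≡ 85, 19^64 ≡ 84, 19^128 ≡ 108 (mod 193).
Test 19^d mod 193 for each divisor d in increasing order:
19^1 ≡ 19
19^2 ≡ 168
19^3 = 19^2·19^1 ≡ 104
19^4 ≡ 46
19^6 = 19^4·19^2 ≡ 8
19^8 ≡ 186
19^12 = 19^8·19^4 ≡ 64
19^16 ≡ 49
19^24 = 19^16·19^8 ≡ 43
19^32 ≡ 85
19^48 = 19^32·19^16 ≡ 112
19^64 ≡ 84
19^96 = 19^64·19^32 ≡ 192
19^192 = 19^128·19^64 ≡ 1  ← first divisor giving 1
The order is 192.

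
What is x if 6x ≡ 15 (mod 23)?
x ≡ 14 (mod 23)

gcd(6, 23) = 1, which divides 15, so solutions exist.
Find 6^(-1) mod 23 by the extended Euclidean algorithm:
23 = 3 × 6 + 5  ⟹  5 = (1)·23 + (-3)·6
6 = 1 × 5 + 1  ⟹  1 = (-1)·23 + (4)·6
So (4)·6 ≡ 1 (mod 23), i.e. 6^(-1) ≡ 4 (mod 23).
x ≡ 4 × 15 = 60 ≡ 14 (mod 23).
Check: 6 × 14 = 84 ≡ 15 (mod 23).
Unique solution: x ≡ 14 (mod 23)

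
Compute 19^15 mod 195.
34

Repeated squaring. Binary of 15 = 1111.
19^1 ≡ 19 (mod 195); 19^2 ≡ 166 (mod 195); 19^4 ≡ 61 (mod 195); 19^8 ≡ 16 (mod 195)
19^15 = 19^1 × 19^2 × 19^4 × 19^8 ≡ 34 (mod 195)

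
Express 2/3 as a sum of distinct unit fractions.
1/2 + 1/6

Greedy algorithm:
2/3: ceiling(3/2) = 2, use 1/2
1/6: ceiling(6/1) = 6, use 1/6
Result: 2/3 = 1/2 + 1/6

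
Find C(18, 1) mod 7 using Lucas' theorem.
4

Using Lucas' theorem:
Write n=18 and k=1 in base 7:
n in base 7: [2, 4]
k in base 7: [0, 1]
C(18,1) mod 7 = ∏ C(n_i, k_i) mod 7
Digit binomials (mod 7): C(2,0) = 1; C(4,1) = 4
Product: 1 × 4 = 4 ≡ 4 (mod 7)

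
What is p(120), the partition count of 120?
1844349560

p(n) counts ways to write n as a sum of positive integers (order ignored).
Euler's pentagonal recurrence: p(k) = p(k-1) + p(k-2) - p(k-5) - p(k-7) + p(k-12) + p(k-15) - ... (offsets j(3j∓1)/2, signs ++--, p(0)=1, p(<0)=0).
DP table for k = 0..119: p(0)=1, p(1)=1, p(2)=2, p(3)=3, p(4)=5, p(5)=7, p(6)=11, p(7)=15, p(8)=22, p(9)=30, p(10)=42, p(11)=56, p(12)=77, p(13)=101, p(14)=135, p(15)=176, p(16)=231, p(17)=297, p(18)=385, p(19)=490, p(20)=627, p(21)=792, p(22)=1002, p(23)=1255, p(24)=1575, p(25)=1958, p(26)=2436, p(27)=3010, p(28)=3718, p(29)=4565, p(30)=5604, p(31)=6842, p(32)=8349, p(33)=10143, p(34)=12310, p(35)=14883, p(36)=17977, p(37)=21637, p(38)=26015, p(39)=31185, p(40)=37338, p(41)=44583, p(42)=53174, p(43)=63261, p(44)=75175, p(45)=89134, p(46)=105558, p(47)=124754, p(48)=147273, p(49)=173525, p(50)=204226, p(51)=239943, p(52)=281589, p(53)=329931, p(54)=386155, p(55)=451276, p(56)=526823, p(57)=614154, p(58)=715220, p(59)=831820, p(60)=966467, p(61)=1121505, p(62)=1300156, p(63)=1505499, p(64)=1741630, p(65)=2012558, p(66)=2323520, p(67)=2679689, p(68)=3087735, p(69)=3554345, p(70)=4087968, p(71)=4697205, p(72)=5392783, p(73)=6185689, p(74)=7089500, p(75)=8118264, p(76)=9289091, p(77)=10619863, p(78)=12132164, p(79)=13848650, p(80)=15796476, p(81)=18004327, p(82)=20506255, p(83)=23338469, p(84)=26543660, p(85)=30167357, p(86)=34262962, p(87)=38887673, p(88)=44108109, p(89)=49995925, p(90)=56634173, p(91)=64112359, p(92)=72533807, p(93)=82010177, p(94)=92669720, p(95)=104651419, p(96)=118114304, p(97)=133230930, p(98)=150198136, p(99)=169229875, p(100)=190569292, p(101)=214481126, p(102)=241265379, p(103)=271248950, p(104)=304801365, p(105)=342325709, p(106)=384276336, p(107)=431149389, p(108)=483502844, p(109)=541946240, p(110)=607163746, p(111)=679903203, p(112)=761002156, p(113)=851376628, p(114)=952050665, p(115)=1064144451, p(116)=1188908248, p(117)=1327710076, p(118)=1482074143, p(119)=1653668665.
Final step: p(120) = p(119) + p(118) - p(115) - p(113) + p(108) + p(105) - p(98) - p(94) + p(85) + p(80) - p(69) - p(63) + p(50) + p(43) - p(28) - p(20) + p(3)
= 1653668665 + 1482074143 - 1064144451 - 851376628 + 483502844 + 342325709 - 150198136 - 92669720 + 30167357 + 15796476 - 3554345 - 1505499 + 204226 + 63261 - 3718 - 627 + 3
= 1844349560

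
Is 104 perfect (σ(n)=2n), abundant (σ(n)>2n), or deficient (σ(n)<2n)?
abundant

Proper divisors of 104: sum = 1 + 2 + 4 + 8 + 13 + 26 + 52 = 106
Since 106 > 104, 104 is abundant.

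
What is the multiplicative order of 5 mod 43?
42

43 is prime, so ord(5) divides φ(43) = 42.
Divisors of 42: 1, 2, 3, 6, 7, 14, 21, 42.
Repeated squaring: 5^1 ≡ 5, 5^2 ≡ 25, 5^4 ≡ 23, 5^8 ≡ 13, 5^16 ≡ 40, 5^32 ≡ 9 (mod 43).
Test 5^d mod 43 for each divisor d in increasing order:
5^1 ≡ 5
5^2 ≡ 25
5^3 = 5^2·5^1 ≡ 39
5^6 = 5^4·5^2 ≡ 16
5^7 = 5^4·5^2·5^1 ≡ 37
5^14 = 5^8·5^4·5^2 ≡ 36
5^21 = 5^16·5^4·5^1 ≡ 42
5^42 = 5^32·5^8·5^2 ≡ 1  ← first divisor giving 1
The order is 42.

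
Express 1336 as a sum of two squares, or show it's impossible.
Not possible

Factorization: 1336 = 2^3 × 167
By Fermat: n is sum of two squares iff every prime p ≡ 3 (mod 4) appears to even power.
Prime(s) ≡ 3 (mod 4) with odd exponent: [(167, 1)]
Therefore 1336 cannot be expressed as a² + b².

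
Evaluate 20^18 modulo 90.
10

Repeated squaring. Binary of 18 = 10010.
20^1 ≡ 20 (mod 90); 20^2 ≡ 40 (mod 90); 20^4 ≡ 70 (mod 90); 20^8 ≡ 40 (mod 90); 20^16 ≡ 70 (mod 90)
20^18 = 20^2 × 20^16 ≡ 10 (mod 90)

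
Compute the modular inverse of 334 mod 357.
31

gcd(334, 357) = 1, so the inverse exists.
Extended Euclidean algorithm on (357, 334):
357 = 1 × 334 + 23  ⟹  23 = (1)·357 + (-1)·334
334 = 14 × 23 + 12  ⟹  12 = (-14)·357 + (15)·334
23 = 1 × 12 + 11  ⟹  11 = (15)·357 + (-16)·334
12 = 1 × 11 + 1  ⟹  1 = (-29)·357 + (31)·334
So (31)·334 ≡ 1 (mod 357), i.e. 334^(-1) ≡ 31 (mod 357).
Check: 334 × 31 = 10354 ≡ 1 (mod 357)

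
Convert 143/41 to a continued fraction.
[3; 2, 20]

Euclidean algorithm steps:
143 = 3 × 41 + 20
41 = 2 × 20 + 1
20 = 20 × 1 + 0
Continued fraction: [3; 2, 20]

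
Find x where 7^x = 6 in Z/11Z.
7

Baby-step giant-step with step n = ⌈√11⌉ = 4.
Baby steps 7^j mod 11 (j:value) for j=0..3: 0:1, 1:7, 2:5, 3:2.
Giant-step multiplier: 7^(-4) ≡ 7^(10-4) = 7^6 ≡ 4 (mod 11).
Giant steps γ_i = 6·4^i mod 11: γ_0=6, γ_1=2 (in table at j=3).
x = i·n + j = 1·4 + 3 = 7.
Check: 7^7 ≡ 6 (mod 11).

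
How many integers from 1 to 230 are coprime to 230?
88

230 = 2 × 5 × 23
φ(n) = n × ∏(1 - 1/p) for each prime p dividing n
φ(230) = 230 × (1 - 1/2) × (1 - 1/5) × (1 - 1/23) = 88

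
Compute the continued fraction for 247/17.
[14; 1, 1, 8]

Euclidean algorithm steps:
247 = 14 × 17 + 9
17 = 1 × 9 + 8
9 = 1 × 8 + 1
8 = 8 × 1 + 0
Continued fraction: [14; 1, 1, 8]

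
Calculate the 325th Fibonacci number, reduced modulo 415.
255

Matrix identity: Q^n = [[F_(n+1), F_n], [F_n, F_(n-1)]] with Q = [[1,1],[1,0]].
n = 325 = 101000101₂. Square-and-multiply, entries mod 415:
Q^1 = [[1,1],[1,0]]
Q^2 = (Q^1)² = [[2,1],[1,1]]
Q^5 = (Q^2)²·Q = [[8,5],[5,3]]
Q^10 = (Q^5)² = [[89,55],[55,34]]
Q^20 = (Q^10)² = [[156,125],[125,31]]
Q^40 = (Q^20)² = [[121,135],[135,401]]
Q^81 = (Q^40)²·Q = [[1,81],[81,335]]
Q^162 = (Q^81)² = [[337,241],[241,96]]
Q^325 = (Q^162)²·Q = [[28,255],[255,188]]
F_325 mod 415 = Q^325[0][1] = 255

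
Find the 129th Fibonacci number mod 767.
115

Matrix identity: Q^n = [[F_(n+1), F_n], [F_n, F_(n-1)]] with Q = [[1,1],[1,0]].
n = 129 = 10000001₂. Square-and-multiply, entries mod 767:
Q^1 = [[1,1],[1,0]]
Q^2 = (Q^1)² = [[2,1],[1,1]]
Q^4 = (Q^2)² = [[5,3],[3,2]]
Q^8 = (Q^4)² = [[34,21],[21,13]]
Q^16 = (Q^8)² = [[63,220],[220,610]]
Q^32 = (Q^16)² = [[213,29],[29,184]]
Q^64 = (Q^32)² = [[190,8],[8,182]]
Q^129 = (Q^64)²·Q = [[23,115],[115,675]]
F_129 mod 767 = Q^129[0][1] = 115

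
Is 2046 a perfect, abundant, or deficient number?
abundant

Proper divisors of 2046: sum = 1 + 2 + 3 + 6 + 11 + 22 + 31 + 33 + 62 + 66 + 93 + 186 + 341 + 682 + 1023 = 2562
Since 2562 > 2046, 2046 is abundant.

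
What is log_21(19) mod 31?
26

Baby-step giant-step with step n = ⌈√31⌉ = 6.
Baby steps 21^j mod 31 (j:value) for j=0..5: 0:1, 1:21, 2:7, 3:23, 4:18, 5:6.
Giant-step multiplier: 21^(-6) ≡ 21^(30-6) = 21^24 ≡ 16 (mod 31).
Giant steps γ_i = 19·16^i mod 31: γ_0=19, γ_1=25, γ_2=28, γ_3=14, γ_4=7 (in table at j=2).
x = i·n + j = 4·6 + 2 = 26.
Check: 21^26 ≡ 19 (mod 31).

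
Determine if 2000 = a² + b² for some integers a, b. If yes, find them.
8² + 44² (a=8, b=44)

Factorization: 2000 = 2^4 × 5^3
By Fermat: n is sum of two squares iff every prime p ≡ 3 (mod 4) appears to even power.
All primes ≡ 3 (mod 4) appear to even power.
Search a = 0, 1, 2, … for 2000 - a² a perfect square: first hit at a = 8: 2000 - 64 = 1936 = 44².
2000 = 8² + 44² = 64 + 1936 ✓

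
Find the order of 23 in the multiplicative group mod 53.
4

53 is prime, so ord(23) divides φ(53) = 52.
Divisors of 52: 1, 2, 4, 13, 26, 52.
Repeated squaring: 23^1 ≡ 23, 23^2 ≡ 52, 23^4 ≡ 1, 23^8 ≡ 1, 23^16 ≡ 1, 23^32 ≡ 1 (mod 53).
Test 23^d mod 53 for each divisor d in increasing order:
23^1 ≡ 23
23^2 ≡ 52
23^4 ≡ 1  ← first divisor giving 1
The order is 4.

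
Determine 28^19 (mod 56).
0

Repeated squaring. Binary of 19 = 10011.
28^1 ≡ 28 (mod 56); 28^2 ≡ 0 (mod 56); 28^4 ≡ 0 (mod 56); 28^8 ≡ 0 (mod 56); 28^16 ≡ 0 (mod 56)
28^19 = 28^1 × 28^2 × 28^16 ≡ 0 (mod 56)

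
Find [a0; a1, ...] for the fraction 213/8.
[26; 1, 1, 1, 2]

Euclidean algorithm steps:
213 = 26 × 8 + 5
8 = 1 × 5 + 3
5 = 1 × 3 + 2
3 = 1 × 2 + 1
2 = 2 × 1 + 0
Continued fraction: [26; 1, 1, 1, 2]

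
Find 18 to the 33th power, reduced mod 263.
249

Repeated squaring. Binary of 33 = 100001.
18^1 ≡ 18 (mod 263); 18^2 ≡ 61 (mod 263); 18^4 ≡ 39 (mod 263); 18^8 ≡ 206 (mod 263); 18^16 ≡ 93 (mod 263); 18^32 ≡ 233 (mod 263)
18^33 = 18^1 × 18^32 ≡ 249 (mod 263)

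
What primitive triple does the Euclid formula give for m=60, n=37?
(2231, 4440, 4969)

Euclid's formula: a = m² - n², b = 2mn, c = m² + n²
m = 60, n = 37
a = 60² - 37² = 3600 - 1369 = 2231
b = 2 × 60 × 37 = 4440
c = 60² + 37² = 3600 + 1369 = 4969
Verification: 2231² + 4440² = 4977361 + 19713600 = 24690961 = 4969² ✓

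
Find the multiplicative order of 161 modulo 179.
89

179 is prime, so ord(161) divides φ(179) = 178.
Divisors of 178: 1, 2, 89, 178.
Repeated squaring: 161^1 ≡ 161, 161^2 ≡ 145, 161^4 ≡ 82, 161^8 ≡ 101, 161^16 ≡ 177, 161^32 ≡ 4, 161^64 ≡ 16, 161^128 ≡ 77 (mod 179).
Test 161^d mod 179 for each divisor d in increasing order:
161^1 ≡ 161
161^2 ≡ 145
161^89 = 161^64·161^16·161^8·161^1 ≡ 1  ← first divisor giving 1
The order is 89.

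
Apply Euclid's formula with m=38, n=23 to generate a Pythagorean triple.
(915, 1748, 1973)

Euclid's formula: a = m² - n², b = 2mn, c = m² + n²
m = 38, n = 23
a = 38² - 23² = 1444 - 529 = 915
b = 2 × 38 × 23 = 1748
c = 38² + 23² = 1444 + 529 = 1973
Verification: 915² + 1748² = 837225 + 3055504 = 3892729 = 1973² ✓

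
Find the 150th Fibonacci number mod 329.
274

Matrix identity: Q^n = [[F_(n+1), F_n], [F_n, F_(n-1)]] with Q = [[1,1],[1,0]].
n = 150 = 10010110₂. Square-and-multiply, entries mod 329:
Q^1 = [[1,1],[1,0]]
Q^2 = (Q^1)² = [[2,1],[1,1]]
Q^4 = (Q^2)² = [[5,3],[3,2]]
Q^9 = (Q^4)²·Q = [[55,34],[34,21]]
Q^18 = (Q^9)² = [[233,281],[281,281]]
Q^37 = (Q^18)²·Q = [[8,5],[5,3]]
Q^75 = (Q^37)²·Q = [[144,89],[89,55]]
Q^150 = (Q^75)² = [[34,274],[274,89]]
F_150 mod 329 = Q^150[0][1] = 274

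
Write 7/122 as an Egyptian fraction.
1/18 + 1/549

Greedy algorithm:
7/122: ceiling(122/7) = 18, use 1/18
1/549: ceiling(549/1) = 549, use 1/549
Result: 7/122 = 1/18 + 1/549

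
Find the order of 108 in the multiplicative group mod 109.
2

109 is prime, so ord(108) divides φ(109) = 108.
Divisors of 108: 1, 2, 3, 4, 6, 9, 12, 18, 27, 36, 54, 108.
Repeated squaring: 108^1 ≡ 108, 108^2 ≡ 1, 108^4 ≡ 1, 108^8 ≡ 1, 108^16 ≡ 1, 108^32 ≡ 1, 108^64 ≡ 1 (mod 109).
Test 108^d mod 109 for each divisor d in increasing order:
108^1 ≡ 108
108^2 ≡ 1  ← first divisor giving 1
The order is 2.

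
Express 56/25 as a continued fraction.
[2; 4, 6]

Euclidean algorithm steps:
56 = 2 × 25 + 6
25 = 4 × 6 + 1
6 = 6 × 1 + 0
Continued fraction: [2; 4, 6]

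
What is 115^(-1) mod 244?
87

gcd(115, 244) = 1, so the inverse exists.
Extended Euclidean algorithm on (244, 115):
244 = 2 × 115 + 14  ⟹  14 = (1)·244 + (-2)·115
115 = 8 × 14 + 3  ⟹  3 = (-8)·244 + (17)·115
14 = 4 × 3 + 2  ⟹  2 = (33)·244 + (-70)·115
3 = 1 × 2 + 1  ⟹  1 = (-41)·244 + (87)·115
So (87)·115 ≡ 1 (mod 244), i.e. 115^(-1) ≡ 87 (mod 244).
Check: 115 × 87 = 10005 ≡ 1 (mod 244)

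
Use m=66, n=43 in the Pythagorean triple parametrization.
(2507, 5676, 6205)

Euclid's formula: a = m² - n², b = 2mn, c = m² + n²
m = 66, n = 43
a = 66² - 43² = 4356 - 1849 = 2507
b = 2 × 66 × 43 = 5676
c = 66² + 43² = 4356 + 1849 = 6205
Verification: 2507² + 5676² = 6285049 + 32216976 = 38502025 = 6205² ✓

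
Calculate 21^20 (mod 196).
49

Repeated squaring. Binary of 20 = 10100.
21^1 ≡ 21 (mod 196); 21^2 ≡ 49 (mod 196); 21^4 ≡ 49 (mod 196); 21^8 ≡ 49 (mod 196); 21^16 ≡ 49 (mod 196)
21^20 = 21^4 × 21^16 ≡ 49 (mod 196)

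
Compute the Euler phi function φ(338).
156

338 = 2 × 13^2
φ(n) = n × ∏(1 - 1/p) for each prime p dividing n
φ(338) = 338 × (1 - 1/2) × (1 - 1/13) = 156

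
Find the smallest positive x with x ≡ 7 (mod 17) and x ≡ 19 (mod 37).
500

Using Chinese Remainder Theorem:
M = 17 × 37 = 629
M1 = 37, M2 = 17
y1 = 37^(-1) mod 17 = 6
y2 = 17^(-1) mod 37 = 24
x = (7×37×6 + 19×17×24) mod 629 = 500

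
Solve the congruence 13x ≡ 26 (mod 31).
x ≡ 2 (mod 31)

gcd(13, 31) = 1, which divides 26, so solutions exist.
Find 13^(-1) mod 31 by the extended Euclidean algorithm:
31 = 2 × 13 + 5  ⟹  5 = (1)·31 + (-2)·13
13 = 2 × 5 + 3  ⟹  3 = (-2)·31 + (5)·13
5 = 1 × 3 + 2  ⟹  2 = (3)·31 + (-7)·13
3 = 1 × 2 + 1  ⟹  1 = (-5)·31 + (12)·13
So (12)·13 ≡ 1 (mod 31), i.e. 13^(-1) ≡ 12 (mod 31).
x ≡ 12 × 26 = 312 ≡ 2 (mod 31).
Check: 13 × 2 = 26 ≡ 26 (mod 31).
Unique solution: x ≡ 2 (mod 31)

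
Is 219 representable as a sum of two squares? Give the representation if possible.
Not possible

Factorization: 219 = 3 × 73
By Fermat: n is sum of two squares iff every prime p ≡ 3 (mod 4) appears to even power.
Prime(s) ≡ 3 (mod 4) with odd exponent: [(3, 1)]
Therefore 219 cannot be expressed as a² + b².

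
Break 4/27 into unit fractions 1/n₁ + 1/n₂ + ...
1/7 + 1/189

Greedy algorithm:
4/27: ceiling(27/4) = 7, use 1/7
1/189: ceiling(189/1) = 189, use 1/189
Result: 4/27 = 1/7 + 1/189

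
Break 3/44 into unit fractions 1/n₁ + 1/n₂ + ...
1/15 + 1/660

Greedy algorithm:
3/44: ceiling(44/3) = 15, use 1/15
1/660: ceiling(660/1) = 660, use 1/660
Result: 3/44 = 1/15 + 1/660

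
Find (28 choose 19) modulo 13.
0

Using Lucas' theorem:
Write n=28 and k=19 in base 13:
n in base 13: [2, 2]
k in base 13: [1, 6]
C(28,19) mod 13 = ∏ C(n_i, k_i) mod 13
Digit binomials (mod 13): C(2,1) = 2; C(2,6) = 0 (k_i > n_i)
Product: 2 × 0 = 0 ≡ 0 (mod 13)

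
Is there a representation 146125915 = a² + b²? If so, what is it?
Not possible

Factorization: 146125915 = 5 × 13 × 131^3
By Fermat: n is sum of two squares iff every prime p ≡ 3 (mod 4) appears to even power.
Prime(s) ≡ 3 (mod 4) with odd exponent: [(131, 3)]
Therefore 146125915 cannot be expressed as a² + b².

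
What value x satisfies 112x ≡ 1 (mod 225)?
223

gcd(112, 225) = 1, so the inverse exists.
Extended Euclidean algorithm on (225, 112):
225 = 2 × 112 + 1  ⟹  1 = (1)·225 + (-2)·112
So (-2)·112 ≡ 1 (mod 225), i.e. 112^(-1) ≡ -2 ≡ 223 (mod 225).
Check: 112 × 223 = 24976 ≡ 1 (mod 225)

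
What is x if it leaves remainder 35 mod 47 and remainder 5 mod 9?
176

Using Chinese Remainder Theorem:
M = 47 × 9 = 423
M1 = 9, M2 = 47
y1 = 9^(-1) mod 47 = 21
y2 = 47^(-1) mod 9 = 5
x = (35×9×21 + 5×47×5) mod 423 = 176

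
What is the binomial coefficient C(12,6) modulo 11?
0

Using Lucas' theorem:
Write n=12 and k=6 in base 11:
n in base 11: [1, 1]
k in base 11: [0, 6]
C(12,6) mod 11 = ∏ C(n_i, k_i) mod 11
Digit binomials (mod 11): C(1,0) = 1; C(1,6) = 0 (k_i > n_i)
Product: 1 × 0 = 0 ≡ 0 (mod 11)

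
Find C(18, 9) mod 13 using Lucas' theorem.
0

Using Lucas' theorem:
Write n=18 and k=9 in base 13:
n in base 13: [1, 5]
k in base 13: [0, 9]
C(18,9) mod 13 = ∏ C(n_i, k_i) mod 13
Digit binomials (mod 13): C(1,0) = 1; C(5,9) = 0 (k_i > n_i)
Product: 1 × 0 = 0 ≡ 0 (mod 13)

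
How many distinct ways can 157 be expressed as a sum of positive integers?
80630964769

p(n) counts ways to write n as a sum of positive integers (order ignored).
Euler's pentagonal recurrence: p(k) = p(k-1) + p(k-2) - p(k-5) - p(k-7) + p(k-12) + p(k-15) - ... (offsets j(3j∓1)/2, signs ++--, p(0)=1, p(<0)=0).
DP table for k = 0..156: p(0)=1, p(1)=1, p(2)=2, p(3)=3, p(4)=5, p(5)=7, p(6)=11, p(7)=15, p(8)=22, p(9)=30, p(10)=42, p(11)=56, p(12)=77, p(13)=101, p(14)=135, p(15)=176, p(16)=231, p(17)=297, p(18)=385, p(19)=490, p(20)=627, p(21)=792, p(22)=1002, p(23)=1255, p(24)=1575, p(25)=1958, p(26)=2436, p(27)=3010, p(28)=3718, p(29)=4565, p(30)=5604, p(31)=6842, p(32)=8349, p(33)=10143, p(34)=12310, p(35)=14883, p(36)=17977, p(37)=21637, p(38)=26015, p(39)=31185, p(40)=37338, p(41)=44583, p(42)=53174, p(43)=63261, p(44)=75175, p(45)=89134, p(46)=105558, p(47)=124754, p(48)=147273, p(49)=173525, p(50)=204226, p(51)=239943, p(52)=281589, p(53)=329931, p(54)=386155, p(55)=451276, p(56)=526823, p(57)=614154, p(58)=715220, p(59)=831820, p(60)=966467, p(61)=1121505, p(62)=1300156, p(63)=1505499, p(64)=1741630, p(65)=2012558, p(66)=2323520, p(67)=2679689, p(68)=3087735, p(69)=3554345, p(70)=4087968, p(71)=4697205, p(72)=5392783, p(73)=6185689, p(74)=7089500, p(75)=8118264, p(76)=9289091, p(77)=10619863, p(78)=12132164, p(79)=13848650, p(80)=15796476, p(81)=18004327, p(82)=20506255, p(83)=23338469, p(84)=26543660, p(85)=30167357, p(86)=34262962, p(87)=38887673, p(88)=44108109, p(89)=49995925, p(90)=56634173, p(91)=64112359, p(92)=72533807, p(93)=82010177, p(94)=92669720, p(95)=104651419, p(96)=118114304, p(97)=133230930, p(98)=150198136, p(99)=169229875, p(100)=190569292, p(101)=214481126, p(102)=241265379, p(103)=271248950, p(104)=304801365, p(105)=342325709, p(106)=384276336, p(107)=431149389, p(108)=483502844, p(109)=541946240, p(110)=607163746, p(111)=679903203, p(112)=761002156, p(113)=851376628, p(114)=952050665, p(115)=1064144451, p(116)=1188908248, p(117)=1327710076, p(118)=1482074143, p(119)=1653668665, p(120)=1844349560, p(121)=2056148051, p(122)=2291320912, p(123)=2552338241, p(124)=2841940500, p(125)=3163127352, p(126)=3519222692, p(127)=3913864295, p(128)=4351078600, p(129)=4835271870, p(130)=5371315400, p(131)=5964539504, p(132)=6620830889, p(133)=7346629512, p(134)=8149040695, p(135)=9035836076, p(136)=10015581680, p(137)=11097645016, p(138)=12292341831, p(139)=13610949895, p(140)=15065878135, p(141)=16670689208, p(142)=18440293320, p(143)=20390982757, p(144)=22540654445, p(145)=24908858009, p(146)=27517052599, p(147)=30388671978, p(148)=33549419497, p(149)=37027355200, p(150)=40853235313, p(151)=45060624582, p(152)=49686288421, p(153)=54770336324, p(154)=60356673280, p(155)=66493182097, p(156)=73232243759.
Final step: p(157) = p(156) + p(155) - p(152) - p(150) + p(145) + p(142) - p(135) - p(131) + p(122) + p(117) - p(106) - p(100) + p(87) + p(80) - p(65) - p(57) + p(40) + p(31) - p(12) - p(2)
= 73232243759 + 66493182097 - 49686288421 - 40853235313 + 24908858009 + 18440293320 - 9035836076 - 5964539504 + 2291320912 + 1327710076 - 384276336 - 190569292 + 38887673 + 15796476 - 2012558 - 614154 + 37338 + 6842 - 77 - 2
= 80630964769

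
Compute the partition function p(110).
607163746

p(n) counts ways to write n as a sum of positive integers (order ignored).
Euler's pentagonal recurrence: p(k) = p(k-1) + p(k-2) - p(k-5) - p(k-7) + p(k-12) + p(k-15) - ... (offsets j(3j∓1)/2, signs ++--, p(0)=1, p(<0)=0).
DP table for k = 0..109: p(0)=1, p(1)=1, p(2)=2, p(3)=3, p(4)=5, p(5)=7, p(6)=11, p(7)=15, p(8)=22, p(9)=30, p(10)=42, p(11)=56, p(12)=77, p(13)=101, p(14)=135, p(15)=176, p(16)=231, p(17)=297, p(18)=385, p(19)=490, p(20)=627, p(21)=792, p(22)=1002, p(23)=1255, p(24)=1575, p(25)=1958, p(26)=2436, p(27)=3010, p(28)=3718, p(29)=4565, p(30)=5604, p(31)=6842, p(32)=8349, p(33)=10143, p(34)=12310, p(35)=14883, p(36)=17977, p(37)=21637, p(38)=26015, p(39)=31185, p(40)=37338, p(41)=44583, p(42)=53174, p(43)=63261, p(44)=75175, p(45)=89134, p(46)=105558, p(47)=124754, p(48)=147273, p(49)=173525, p(50)=204226, p(51)=239943, p(52)=281589, p(53)=329931, p(54)=386155, p(55)=451276, p(56)=526823, p(57)=614154, p(58)=715220, p(59)=831820, p(60)=966467, p(61)=1121505, p(62)=1300156, p(63)=1505499, p(64)=1741630, p(65)=2012558, p(66)=2323520, p(67)=2679689, p(68)=3087735, p(69)=3554345, p(70)=4087968, p(71)=4697205, p(72)=5392783, p(73)=6185689, p(74)=7089500, p(75)=8118264, p(76)=9289091, p(77)=10619863, p(78)=12132164, p(79)=13848650, p(80)=15796476, p(81)=18004327, p(82)=20506255, p(83)=23338469, p(84)=26543660, p(85)=30167357, p(86)=34262962, p(87)=38887673, p(88)=44108109, p(89)=49995925, p(90)=56634173, p(91)=64112359, p(92)=72533807, p(93)=82010177, p(94)=92669720, p(95)=104651419, p(96)=118114304, p(97)=133230930, p(98)=150198136, p(99)=169229875, p(100)=190569292, p(101)=214481126, p(102)=241265379, p(103)=271248950, p(104)=304801365, p(105)=342325709, p(106)=384276336, p(107)=431149389, p(108)=483502844, p(109)=541946240.
Final step: p(110) = p(109) + p(108) - p(105) - p(103) + p(98) + p(95) - p(88) - p(84) + p(75) + p(70) - p(59) - p(53) + p(40) + p(33) - p(18) - p(10)
= 541946240 + 483502844 - 342325709 - 271248950 + 150198136 + 104651419 - 44108109 - 26543660 + 8118264 + 4087968 - 831820 - 329931 + 37338 + 10143 - 385 - 42
= 607163746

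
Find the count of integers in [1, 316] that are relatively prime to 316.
156

316 = 2^2 × 79
φ(n) = n × ∏(1 - 1/p) for each prime p dividing n
φ(316) = 316 × (1 - 1/2) × (1 - 1/79) = 156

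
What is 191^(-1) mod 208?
159

gcd(191, 208) = 1, so the inverse exists.
Extended Euclidean algorithm on (208, 191):
208 = 1 × 191 + 17  ⟹  17 = (1)·208 + (-1)·191
191 = 11 × 17 + 4  ⟹  4 = (-11)·208 + (12)·191
17 = 4 × 4 + 1  ⟹  1 = (45)·208 + (-49)·191
So (-49)·191 ≡ 1 (mod 208), i.e. 191^(-1) ≡ -49 ≡ 159 (mod 208).
Check: 191 × 159 = 30369 ≡ 1 (mod 208)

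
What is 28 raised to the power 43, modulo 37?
21

Repeated squaring. Binary of 43 = 101011.
28^1 ≡ 28 (mod 37); 28^2 ≡ 7 (mod 37); 28^4 ≡ 12 (mod 37); 28^8 ≡ 33 (mod 37); 28^16 ≡ 16 (mod 37); 28^32 ≡ 34 (mod 37)
28^43 = 28^1 × 28^2 × 28^8 × 28^32 ≡ 21 (mod 37)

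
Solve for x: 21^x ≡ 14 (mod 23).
5

Baby-step giant-step with step n = ⌈√23⌉ = 5.
Baby steps 21^j mod 23 (j:value) for j=0..4: 0:1, 1:21, 2:4, 3:15, 4:16.
Giant-step multiplier: 21^(-5) ≡ 21^(22-5) = 21^17 ≡ 5 (mod 23).
Giant steps γ_i = 14·5^i mod 23: γ_0=14, γ_1=1 (in table at j=0).
x = i·n + j = 1·5 + 0 = 5.
Check: 21^5 ≡ 14 (mod 23).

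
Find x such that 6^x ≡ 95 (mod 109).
43

Baby-step giant-step with step n = ⌈√109⌉ = 11.
Baby steps 6^j mod 109 (j:value) for j=0..10: 0:1, 1:6, 2:36, 3:107, 4:97, 5:37, 6:4, 7:24, 8:35, 9:101, 10:61.
Giant-step multiplier: 6^(-11) ≡ 6^(108-11) = 6^97 ≡ 14 (mod 109).
Giant steps γ_i = 95·14^i mod 109: γ_0=95, γ_1=22, γ_2=90, γ_3=61 (in table at j=10).
x = i·n + j = 3·11 + 10 = 43.
Check: 6^43 ≡ 95 (mod 109).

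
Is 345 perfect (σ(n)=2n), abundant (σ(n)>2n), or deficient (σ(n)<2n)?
deficient

Proper divisors of 345: sum = 1 + 3 + 5 + 15 + 23 + 69 + 115 = 231
Since 231 < 345, 345 is deficient.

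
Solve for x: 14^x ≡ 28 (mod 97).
3

Baby-step giant-step with step n = ⌈√97⌉ = 10.
Baby steps 14^j mod 97 (j:value) for j=0..9: 0:1, 1:14, 2:2, 3:28, 4:4, 5:56, 6:8, 7:15, 8:16, 9:30.
h = 28 is already in the table at j=3, so x = 3.
Check: 14^3 ≡ 28 (mod 97).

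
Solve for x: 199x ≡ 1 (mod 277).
174

gcd(199, 277) = 1, so the inverse exists.
Extended Euclidean algorithm on (277, 199):
277 = 1 × 199 + 78  ⟹  78 = (1)·277 + (-1)·199
199 = 2 × 78 + 43  ⟹  43 = (-2)·277 + (3)·199
78 = 1 × 43 + 35  ⟹  35 = (3)·277 + (-4)·199
43 = 1 × 35 + 8  ⟹  8 = (-5)·277 + (7)·199
35 = 4 × 8 + 3  ⟹  3 = (23)·277 + (-32)·199
8 = 2 × 3 + 2  ⟹  2 = (-51)·277 + (71)·199
3 = 1 × 2 + 1  ⟹  1 = (74)·277 + (-103)·199
So (-103)·199 ≡ 1 (mod 277), i.e. 199^(-1) ≡ -103 ≡ 174 (mod 277).
Check: 199 × 174 = 34626 ≡ 1 (mod 277)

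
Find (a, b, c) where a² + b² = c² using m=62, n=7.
(3795, 868, 3893)

Euclid's formula: a = m² - n², b = 2mn, c = m² + n²
m = 62, n = 7
a = 62² - 7² = 3844 - 49 = 3795
b = 2 × 62 × 7 = 868
c = 62² + 7² = 3844 + 49 = 3893
Verification: 3795² + 868² = 14402025 + 753424 = 15155449 = 3893² ✓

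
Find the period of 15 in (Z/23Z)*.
22

23 is prime, so ord(15) divides φ(23) = 22.
Divisors of 22: 1, 2, 11, 22.
Repeated squaring: 15^1 ≡ 15, 15^2 ≡ 18, 15^4 ≡ 2, 15^8 ≡ 4, 15^16 ≡ 16 (mod 23).
Test 15^d mod 23 for each divisor d in increasing order:
15^1 ≡ 15
15^2 ≡ 18
15^11 = 15^8·15^2·15^1 ≡ 22
15^22 = 15^16·15^4·15^2 ≡ 1  ← first divisor giving 1
The order is 22.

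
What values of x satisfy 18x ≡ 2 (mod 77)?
x ≡ 60 (mod 77)

gcd(18, 77) = 1, which divides 2, so solutions exist.
Find 18^(-1) mod 77 by the extended Euclidean algorithm:
77 = 4 × 18 + 5  ⟹  5 = (1)·77 + (-4)·18
18 = 3 × 5 + 3  ⟹  3 = (-3)·77 + (13)·18
5 = 1 × 3 + 2  ⟹  2 = (4)·77 + (-17)·18
3 = 1 × 2 + 1  ⟹  1 = (-7)·77 + (30)·18
So (30)·18 ≡ 1 (mod 77), i.e. 18^(-1) ≡ 30 (mod 77).
x ≡ 30 × 2 = 60 ≡ 60 (mod 77).
Check: 18 × 60 = 1080 ≡ 2 (mod 77).
Unique solution: x ≡ 60 (mod 77)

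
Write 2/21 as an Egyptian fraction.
1/11 + 1/231

Greedy algorithm:
2/21: ceiling(21/2) = 11, use 1/11
1/231: ceiling(231/1) = 231, use 1/231
Result: 2/21 = 1/11 + 1/231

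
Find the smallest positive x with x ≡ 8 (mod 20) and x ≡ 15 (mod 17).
168

Using Chinese Remainder Theorem:
M = 20 × 17 = 340
M1 = 17, M2 = 20
y1 = 17^(-1) mod 20 = 13
y2 = 20^(-1) mod 17 = 6
x = (8×17×13 + 15×20×6) mod 340 = 168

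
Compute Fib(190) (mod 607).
553

Matrix identity: Q^n = [[F_(n+1), F_n], [F_n, F_(n-1)]] with Q = [[1,1],[1,0]].
n = 190 = 10111110₂. Square-and-multiply, entries mod 607:
Q^1 = [[1,1],[1,0]]
Q^2 = (Q^1)² = [[2,1],[1,1]]
Q^5 = (Q^2)²·Q = [[8,5],[5,3]]
Q^11 = (Q^5)²·Q = [[144,89],[89,55]]
Q^23 = (Q^11)²·Q = [[236,128],[128,108]]
Q^47 = (Q^23)²·Q = [[175,454],[454,328]]
Q^95 = (Q^47)²·Q = [[141,11],[11,130]]
Q^190 = (Q^95)² = [[578,553],[553,25]]
F_190 mod 607 = Q^190[0][1] = 553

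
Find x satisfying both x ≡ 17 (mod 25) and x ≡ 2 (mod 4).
42

Using Chinese Remainder Theorem:
M = 25 × 4 = 100
M1 = 4, M2 = 25
y1 = 4^(-1) mod 25 = 19
y2 = 25^(-1) mod 4 = 1
x = (17×4×19 + 2×25×1) mod 100 = 42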